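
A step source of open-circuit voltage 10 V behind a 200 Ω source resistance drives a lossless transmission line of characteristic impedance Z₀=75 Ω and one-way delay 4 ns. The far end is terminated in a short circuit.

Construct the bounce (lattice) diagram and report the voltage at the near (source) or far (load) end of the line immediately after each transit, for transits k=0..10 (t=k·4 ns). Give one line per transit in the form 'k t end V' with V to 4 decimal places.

Γ_L=-1.000000, Γ_S=0.454545; launch V₁=10·75/275=2.727273
k=0 src: V=2.7273
k=1 load: inc=2.727273, refl=2.727273·-1.000000=-2.7273; V=0.000000+2.727273+-2.727273=0.0000
k=2 src: inc=-2.727273, refl=-2.727273·0.454545=-1.2397; V=2.727273+-2.727273+-1.239669=-1.2397
k=3 load: inc=-1.239669, refl=-1.239669·-1.000000=1.2397; V=0.000000+-1.239669+1.239669=0.0000
k=4 src: inc=1.239669, refl=1.239669·0.454545=0.5635; V=-1.239669+1.239669+0.563486=0.5635
k=5 load: inc=0.563486, refl=0.563486·-1.000000=-0.5635; V=0.000000+0.563486+-0.563486=0.0000
k=6 src: inc=-0.563486, refl=-0.563486·0.454545=-0.2561; V=0.563486+-0.563486+-0.256130=-0.2561
k=7 load: inc=-0.256130, refl=-0.256130·-1.000000=0.2561; V=0.000000+-0.256130+0.256130=0.0000
k=8 src: inc=0.256130, refl=0.256130·0.454545=0.1164; V=-0.256130+0.256130+0.116423=0.1164
k=9 load: inc=0.116423, refl=0.116423·-1.000000=-0.1164; V=0.000000+0.116423+-0.116423=0.0000
k=10 src: inc=-0.116423, refl=-0.116423·0.454545=-0.0529; V=0.116423+-0.116423+-0.052919=-0.0529

0 0 source 2.7273
1 4 load 0.0000
2 8 source -1.2397
3 12 load 0.0000
4 16 source 0.5635
5 20 load 0.0000
6 24 source -0.2561
7 28 load 0.0000
8 32 source 0.1164
9 36 load 0.0000
10 40 source -0.0529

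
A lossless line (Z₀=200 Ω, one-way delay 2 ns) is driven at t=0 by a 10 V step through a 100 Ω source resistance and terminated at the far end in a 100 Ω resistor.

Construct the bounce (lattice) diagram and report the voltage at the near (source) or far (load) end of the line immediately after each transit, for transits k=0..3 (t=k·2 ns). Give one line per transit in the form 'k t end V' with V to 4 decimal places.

Γ_L=-0.333333, Γ_S=-0.333333; launch V₁=10·200/300=6.666667
k=0 src: V=6.6667
k=1 load: inc=6.666667, refl=6.666667·-0.333333=-2.2222; V=0.000000+6.666667+-2.222222=4.4444
k=2 src: inc=-2.222222, refl=-2.222222·-0.333333=0.7407; V=6.666667+-2.222222+0.740741=5.1852
k=3 load: inc=0.740741, refl=0.740741·-0.333333=-0.2469; V=4.444444+0.740741+-0.246914=4.9383

0 0 source 6.6667
1 2 load 4.4444
2 4 source 5.1852
3 6 load 4.9383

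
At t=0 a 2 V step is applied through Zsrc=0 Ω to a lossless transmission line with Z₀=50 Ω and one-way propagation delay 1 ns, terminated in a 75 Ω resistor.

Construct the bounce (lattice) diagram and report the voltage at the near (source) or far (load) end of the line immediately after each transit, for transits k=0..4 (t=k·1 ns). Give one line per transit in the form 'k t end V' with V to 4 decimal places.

Γ_L=0.200000, Γ_S=-1.000000; launch V₁=2·50/50=2.000000
k=0 src: V=2.0000
k=1 load: inc=2.000000, refl=2.000000·0.200000=0.4000; V=0.000000+2.000000+0.400000=2.4000
k=2 src: inc=0.400000, refl=0.400000·-1.000000=-0.4000; V=2.000000+0.400000+-0.400000=2.0000
k=3 load: inc=-0.400000, refl=-0.400000·0.200000=-0.0800; V=2.400000+-0.400000+-0.080000=1.9200
k=4 src: inc=-0.080000, refl=-0.080000·-1.000000=0.0800; V=2.000000+-0.080000+0.080000=2.0000

0 0 source 2.0000
1 1 load 2.4000
2 2 source 2.0000
3 3 load 1.9200
4 4 source 2.0000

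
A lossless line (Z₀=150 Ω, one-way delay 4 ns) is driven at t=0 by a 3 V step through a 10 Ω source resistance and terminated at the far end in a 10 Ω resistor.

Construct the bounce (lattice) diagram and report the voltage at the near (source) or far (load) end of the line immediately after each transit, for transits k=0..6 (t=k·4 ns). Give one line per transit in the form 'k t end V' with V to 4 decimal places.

0 0 source 2.8125
1 4 load 0.3516
2 8 source 2.5049
3 12 load 0.6207
4 16 source 2.2694
5 20 load 0.8268
6 24 source 2.0890

Γ_L=-0.875000, Γ_S=-0.875000; launch V₁=3·150/160=2.812500
k=0 src: V=2.8125
k=1 load: inc=2.812500, refl=2.812500·-0.875000=-2.4609; V=0.000000+2.812500+-2.460938=0.3516
k=2 src: inc=-2.460938, refl=-2.460938·-0.875000=2.1533; V=2.812500+-2.460938+2.153320=2.5049
k=3 load: inc=2.153320, refl=2.153320·-0.875000=-1.8842; V=0.351562+2.153320+-1.884155=0.6207
k=4 src: inc=-1.884155, refl=-1.884155·-0.875000=1.6486; V=2.504883+-1.884155+1.648636=2.2694
k=5 load: inc=1.648636, refl=1.648636·-0.875000=-1.4426; V=0.620728+1.648636+-1.442556=0.8268
k=6 src: inc=-1.442556, refl=-1.442556·-0.875000=1.2622; V=2.269363+-1.442556+1.262237=2.0890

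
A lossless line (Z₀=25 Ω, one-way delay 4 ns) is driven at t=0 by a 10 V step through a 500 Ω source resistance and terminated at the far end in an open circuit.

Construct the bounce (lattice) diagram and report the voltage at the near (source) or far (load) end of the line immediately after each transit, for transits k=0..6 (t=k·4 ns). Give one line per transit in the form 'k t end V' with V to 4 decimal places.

0 0 source 0.4762
1 4 load 0.9524
2 8 source 1.3832
3 12 load 1.8141
4 16 source 2.2039
5 20 load 2.5937
6 24 source 2.9464

Γ_L=1.000000, Γ_S=0.904762; launch V₁=10·25/525=0.476190
k=0 src: V=0.4762
k=1 load: inc=0.476190, refl=0.476190·1.000000=0.4762; V=0.000000+0.476190+0.476190=0.9524
k=2 src: inc=0.476190, refl=0.476190·0.904762=0.4308; V=0.476190+0.476190+0.430839=1.3832
k=3 load: inc=0.430839, refl=0.430839·1.000000=0.4308; V=0.952381+0.430839+0.430839=1.8141
k=4 src: inc=0.430839, refl=0.430839·0.904762=0.3898; V=1.383220+0.430839+0.389807=2.2039
k=5 load: inc=0.389807, refl=0.389807·1.000000=0.3898; V=1.814059+0.389807+0.389807=2.5937
k=6 src: inc=0.389807, refl=0.389807·0.904762=0.3527; V=2.203866+0.389807+0.352682=2.9464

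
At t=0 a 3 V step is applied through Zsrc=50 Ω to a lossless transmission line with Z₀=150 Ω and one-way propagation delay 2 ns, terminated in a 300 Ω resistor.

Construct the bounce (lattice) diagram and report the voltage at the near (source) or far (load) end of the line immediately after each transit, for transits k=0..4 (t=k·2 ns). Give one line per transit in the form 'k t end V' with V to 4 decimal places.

0 0 source 2.2500
1 2 load 3.0000
2 4 source 2.6250
3 6 load 2.5000
4 8 source 2.5625

Γ_L=0.333333, Γ_S=-0.500000; launch V₁=3·150/200=2.250000
k=0 src: V=2.2500
k=1 load: inc=2.250000, refl=2.250000·0.333333=0.7500; V=0.000000+2.250000+0.750000=3.0000
k=2 src: inc=0.750000, refl=0.750000·-0.500000=-0.3750; V=2.250000+0.750000+-0.375000=2.6250
k=3 load: inc=-0.375000, refl=-0.375000·0.333333=-0.1250; V=3.000000+-0.375000+-0.125000=2.5000
k=4 src: inc=-0.125000, refl=-0.125000·-0.500000=0.0625; V=2.625000+-0.125000+0.062500=2.5625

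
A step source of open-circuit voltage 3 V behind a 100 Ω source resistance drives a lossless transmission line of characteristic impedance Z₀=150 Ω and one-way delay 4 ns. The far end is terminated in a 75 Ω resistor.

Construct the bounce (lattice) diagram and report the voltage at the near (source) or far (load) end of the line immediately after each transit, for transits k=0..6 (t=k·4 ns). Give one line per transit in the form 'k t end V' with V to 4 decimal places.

0 0 source 1.8000
1 4 load 1.2000
2 8 source 1.3200
3 12 load 1.2800
4 16 source 1.2880
5 20 load 1.2853
6 24 source 1.2859

Γ_L=-0.333333, Γ_S=-0.200000; launch V₁=3·150/250=1.800000
k=0 src: V=1.8000
k=1 load: inc=1.800000, refl=1.800000·-0.333333=-0.6000; V=0.000000+1.800000+-0.600000=1.2000
k=2 src: inc=-0.600000, refl=-0.600000·-0.200000=0.1200; V=1.800000+-0.600000+0.120000=1.3200
k=3 load: inc=0.120000, refl=0.120000·-0.333333=-0.0400; V=1.200000+0.120000+-0.040000=1.2800
k=4 src: inc=-0.040000, refl=-0.040000·-0.200000=0.0080; V=1.320000+-0.040000+0.008000=1.2880
k=5 load: inc=0.008000, refl=0.008000·-0.333333=-0.0027; V=1.280000+0.008000+-0.002667=1.2853
k=6 src: inc=-0.002667, refl=-0.002667·-0.200000=0.0005; V=1.288000+-0.002667+0.000533=1.2859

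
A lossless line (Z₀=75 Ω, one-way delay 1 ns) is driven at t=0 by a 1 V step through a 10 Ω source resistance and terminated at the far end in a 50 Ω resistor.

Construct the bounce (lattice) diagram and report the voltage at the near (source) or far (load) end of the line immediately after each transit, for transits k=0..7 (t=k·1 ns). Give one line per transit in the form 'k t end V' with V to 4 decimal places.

Γ_L=-0.200000, Γ_S=-0.764706; launch V₁=1·75/85=0.882353
k=0 src: V=0.8824
k=1 load: inc=0.882353, refl=0.882353·-0.200000=-0.1765; V=0.000000+0.882353+-0.176471=0.7059
k=2 src: inc=-0.176471, refl=-0.176471·-0.764706=0.1349; V=0.882353+-0.176471+0.134948=0.8408
k=3 load: inc=0.134948, refl=0.134948·-0.200000=-0.0270; V=0.705882+0.134948+-0.026990=0.8138
k=4 src: inc=-0.026990, refl=-0.026990·-0.764706=0.0206; V=0.840830+-0.026990+0.020639=0.8345
k=5 load: inc=0.020639, refl=0.020639·-0.200000=-0.0041; V=0.813841+0.020639+-0.004128=0.8304
k=6 src: inc=-0.004128, refl=-0.004128·-0.764706=0.0032; V=0.834480+-0.004128+0.003157=0.8335
k=7 load: inc=0.003157, refl=0.003157·-0.200000=-0.0006; V=0.830352+0.003157+-0.000631=0.8329

0 0 source 0.8824
1 1 load 0.7059
2 2 source 0.8408
3 3 load 0.8138
4 4 source 0.8345
5 5 load 0.8304
6 6 source 0.8335
7 7 load 0.8329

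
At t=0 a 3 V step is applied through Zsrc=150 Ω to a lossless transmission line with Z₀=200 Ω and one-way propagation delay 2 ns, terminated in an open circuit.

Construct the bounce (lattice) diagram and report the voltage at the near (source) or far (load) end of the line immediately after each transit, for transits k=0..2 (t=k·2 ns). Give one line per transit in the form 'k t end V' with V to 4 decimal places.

0 0 source 1.7143
1 2 load 3.4286
2 4 source 3.1837

Γ_L=1.000000, Γ_S=-0.142857; launch V₁=3·200/350=1.714286
k=0 src: V=1.7143
k=1 load: inc=1.714286, refl=1.714286·1.000000=1.7143; V=0.000000+1.714286+1.714286=3.4286
k=2 src: inc=1.714286, refl=1.714286·-0.142857=-0.2449; V=1.714286+1.714286+-0.244898=3.1837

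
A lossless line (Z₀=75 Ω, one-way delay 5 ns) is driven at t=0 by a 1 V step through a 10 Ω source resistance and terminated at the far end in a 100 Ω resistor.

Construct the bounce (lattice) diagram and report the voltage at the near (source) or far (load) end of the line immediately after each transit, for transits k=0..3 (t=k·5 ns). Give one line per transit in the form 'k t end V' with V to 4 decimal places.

Γ_L=0.142857, Γ_S=-0.764706; launch V₁=1·75/85=0.882353
k=0 src: V=0.8824
k=1 load: inc=0.882353, refl=0.882353·0.142857=0.1261; V=0.000000+0.882353+0.126050=1.0084
k=2 src: inc=0.126050, refl=0.126050·-0.764706=-0.0964; V=0.882353+0.126050+-0.096391=0.9120
k=3 load: inc=-0.096391, refl=-0.096391·0.142857=-0.0138; V=1.008403+-0.096391+-0.013770=0.8982

0 0 source 0.8824
1 5 load 1.0084
2 10 source 0.9120
3 15 load 0.8982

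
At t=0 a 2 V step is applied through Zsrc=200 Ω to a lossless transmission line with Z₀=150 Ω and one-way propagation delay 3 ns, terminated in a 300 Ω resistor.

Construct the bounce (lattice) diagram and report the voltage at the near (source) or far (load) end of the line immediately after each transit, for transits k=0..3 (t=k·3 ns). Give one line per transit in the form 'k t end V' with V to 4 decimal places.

0 0 source 0.8571
1 3 load 1.1429
2 6 source 1.1837
3 9 load 1.1973

Γ_L=0.333333, Γ_S=0.142857; launch V₁=2·150/350=0.857143
k=0 src: V=0.8571
k=1 load: inc=0.857143, refl=0.857143·0.333333=0.2857; V=0.000000+0.857143+0.285714=1.1429
k=2 src: inc=0.285714, refl=0.285714·0.142857=0.0408; V=0.857143+0.285714+0.040816=1.1837
k=3 load: inc=0.040816, refl=0.040816·0.333333=0.0136; V=1.142857+0.040816+0.013605=1.1973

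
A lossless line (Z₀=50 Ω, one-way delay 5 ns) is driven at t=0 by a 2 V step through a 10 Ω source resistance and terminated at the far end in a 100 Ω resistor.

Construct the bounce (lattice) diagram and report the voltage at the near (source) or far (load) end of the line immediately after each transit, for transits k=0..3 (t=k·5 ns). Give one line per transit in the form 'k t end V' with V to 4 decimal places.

0 0 source 1.6667
1 5 load 2.2222
2 10 source 1.8519
3 15 load 1.7284

Γ_L=0.333333, Γ_S=-0.666667; launch V₁=2·50/60=1.666667
k=0 src: V=1.6667
k=1 load: inc=1.666667, refl=1.666667·0.333333=0.5556; V=0.000000+1.666667+0.555556=2.2222
k=2 src: inc=0.555556, refl=0.555556·-0.666667=-0.3704; V=1.666667+0.555556+-0.370370=1.8519
k=3 load: inc=-0.370370, refl=-0.370370·0.333333=-0.1235; V=2.222222+-0.370370+-0.123457=1.7284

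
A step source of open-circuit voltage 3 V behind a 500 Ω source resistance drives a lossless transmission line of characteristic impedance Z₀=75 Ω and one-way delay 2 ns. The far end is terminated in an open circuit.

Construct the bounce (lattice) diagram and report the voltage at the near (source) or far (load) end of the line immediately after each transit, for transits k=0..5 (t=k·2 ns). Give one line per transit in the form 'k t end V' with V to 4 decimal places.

Γ_L=1.000000, Γ_S=0.739130; launch V₁=3·75/575=0.391304
k=0 src: V=0.3913
k=1 load: inc=0.391304, refl=0.391304·1.000000=0.3913; V=0.000000+0.391304+0.391304=0.7826
k=2 src: inc=0.391304, refl=0.391304·0.739130=0.2892; V=0.391304+0.391304+0.289225=1.0718
k=3 load: inc=0.289225, refl=0.289225·1.000000=0.2892; V=0.782609+0.289225+0.289225=1.3611
k=4 src: inc=0.289225, refl=0.289225·0.739130=0.2138; V=1.071834+0.289225+0.213775=1.5748
k=5 load: inc=0.213775, refl=0.213775·1.000000=0.2138; V=1.361059+0.213775+0.213775=1.7886

0 0 source 0.3913
1 2 load 0.7826
2 4 source 1.0718
3 6 load 1.3611
4 8 source 1.5748
5 10 load 1.7886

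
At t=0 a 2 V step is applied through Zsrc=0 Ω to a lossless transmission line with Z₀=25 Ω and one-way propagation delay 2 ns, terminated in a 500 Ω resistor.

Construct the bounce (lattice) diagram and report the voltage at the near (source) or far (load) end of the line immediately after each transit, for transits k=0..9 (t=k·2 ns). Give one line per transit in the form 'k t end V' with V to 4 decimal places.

0 0 source 2.0000
1 2 load 3.8095
2 4 source 2.0000
3 6 load 0.3628
4 8 source 2.0000
5 10 load 3.4813
6 12 source 2.0000
7 14 load 0.6598
8 16 source 2.0000
9 18 load 3.2126

Γ_L=0.904762, Γ_S=-1.000000; launch V₁=2·25/25=2.000000
k=0 src: V=2.0000
k=1 load: inc=2.000000, refl=2.000000·0.904762=1.8095; V=0.000000+2.000000+1.809524=3.8095
k=2 src: inc=1.809524, refl=1.809524·-1.000000=-1.8095; V=2.000000+1.809524+-1.809524=2.0000
k=3 load: inc=-1.809524, refl=-1.809524·0.904762=-1.6372; V=3.809524+-1.809524+-1.637188=0.3628
k=4 src: inc=-1.637188, refl=-1.637188·-1.000000=1.6372; V=2.000000+-1.637188+1.637188=2.0000
k=5 load: inc=1.637188, refl=1.637188·0.904762=1.4813; V=0.362812+1.637188+1.481266=3.4813
k=6 src: inc=1.481266, refl=1.481266·-1.000000=-1.4813; V=2.000000+1.481266+-1.481266=2.0000
k=7 load: inc=-1.481266, refl=-1.481266·0.904762=-1.3402; V=3.481266+-1.481266+-1.340193=0.6598
k=8 src: inc=-1.340193, refl=-1.340193·-1.000000=1.3402; V=2.000000+-1.340193+1.340193=2.0000
k=9 load: inc=1.340193, refl=1.340193·0.904762=1.2126; V=0.659807+1.340193+1.212555=3.2126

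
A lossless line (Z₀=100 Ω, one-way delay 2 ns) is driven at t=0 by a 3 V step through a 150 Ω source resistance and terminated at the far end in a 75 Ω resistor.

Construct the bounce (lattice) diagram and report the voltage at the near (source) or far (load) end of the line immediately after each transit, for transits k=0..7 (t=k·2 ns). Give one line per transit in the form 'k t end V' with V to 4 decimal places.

Γ_L=-0.142857, Γ_S=0.200000; launch V₁=3·100/250=1.200000
k=0 src: V=1.2000
k=1 load: inc=1.200000, refl=1.200000·-0.142857=-0.1714; V=0.000000+1.200000+-0.171429=1.0286
k=2 src: inc=-0.171429, refl=-0.171429·0.200000=-0.0343; V=1.200000+-0.171429+-0.034286=0.9943
k=3 load: inc=-0.034286, refl=-0.034286·-0.142857=0.0049; V=1.028571+-0.034286+0.004898=0.9992
k=4 src: inc=0.004898, refl=0.004898·0.200000=0.0010; V=0.994286+0.004898+0.000980=1.0002
k=5 load: inc=0.000980, refl=0.000980·-0.142857=-0.0001; V=0.999184+0.000980+-0.000140=1.0000
k=6 src: inc=-0.000140, refl=-0.000140·0.200000=-0.0000; V=1.000163+-0.000140+-0.000028=1.0000
k=7 load: inc=-0.000028, refl=-0.000028·-0.142857=0.0000; V=1.000023+-0.000028+0.000004=1.0000

0 0 source 1.2000
1 2 load 1.0286
2 4 source 0.9943
3 6 load 0.9992
4 8 source 1.0002
5 10 load 1.0000
6 12 source 1.0000
7 14 load 1.0000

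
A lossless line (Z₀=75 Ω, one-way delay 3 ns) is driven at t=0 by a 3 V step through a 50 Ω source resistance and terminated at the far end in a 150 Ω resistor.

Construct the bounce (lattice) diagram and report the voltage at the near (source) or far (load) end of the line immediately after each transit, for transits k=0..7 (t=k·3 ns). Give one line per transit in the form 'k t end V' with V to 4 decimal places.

Γ_L=0.333333, Γ_S=-0.200000; launch V₁=3·75/125=1.800000
k=0 src: V=1.8000
k=1 load: inc=1.800000, refl=1.800000·0.333333=0.6000; V=0.000000+1.800000+0.600000=2.4000
k=2 src: inc=0.600000, refl=0.600000·-0.200000=-0.1200; V=1.800000+0.600000+-0.120000=2.2800
k=3 load: inc=-0.120000, refl=-0.120000·0.333333=-0.0400; V=2.400000+-0.120000+-0.040000=2.2400
k=4 src: inc=-0.040000, refl=-0.040000·-0.200000=0.0080; V=2.280000+-0.040000+0.008000=2.2480
k=5 load: inc=0.008000, refl=0.008000·0.333333=0.0027; V=2.240000+0.008000+0.002667=2.2507
k=6 src: inc=0.002667, refl=0.002667·-0.200000=-0.0005; V=2.248000+0.002667+-0.000533=2.2501
k=7 load: inc=-0.000533, refl=-0.000533·0.333333=-0.0002; V=2.250667+-0.000533+-0.000178=2.2500

0 0 source 1.8000
1 3 load 2.4000
2 6 source 2.2800
3 9 load 2.2400
4 12 source 2.2480
5 15 load 2.2507
6 18 source 2.2501
7 21 load 2.2500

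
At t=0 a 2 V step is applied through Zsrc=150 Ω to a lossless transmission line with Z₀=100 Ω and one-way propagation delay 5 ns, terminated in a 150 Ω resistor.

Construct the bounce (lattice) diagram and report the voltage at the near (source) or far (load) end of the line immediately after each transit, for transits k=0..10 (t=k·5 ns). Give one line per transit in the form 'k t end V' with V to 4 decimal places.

0 0 source 0.8000
1 5 load 0.9600
2 10 source 0.9920
3 15 load 0.9984
4 20 source 0.9997
5 25 load 0.9999
6 30 source 1.0000
7 35 load 1.0000
8 40 source 1.0000
9 45 load 1.0000
10 50 source 1.0000

Γ_L=0.200000, Γ_S=0.200000; launch V₁=2·100/250=0.800000
k=0 src: V=0.8000
k=1 load: inc=0.800000, refl=0.800000·0.200000=0.1600; V=0.000000+0.800000+0.160000=0.9600
k=2 src: inc=0.160000, refl=0.160000·0.200000=0.0320; V=0.800000+0.160000+0.032000=0.9920
k=3 load: inc=0.032000, refl=0.032000·0.200000=0.0064; V=0.960000+0.032000+0.006400=0.9984
k=4 src: inc=0.006400, refl=0.006400·0.200000=0.0013; V=0.992000+0.006400+0.001280=0.9997
k=5 load: inc=0.001280, refl=0.001280·0.200000=0.0003; V=0.998400+0.001280+0.000256=0.9999
k=6 src: inc=0.000256, refl=0.000256·0.200000=0.0001; V=0.999680+0.000256+0.000051=1.0000
k=7 load: inc=0.000051, refl=0.000051·0.200000=0.0000; V=0.999936+0.000051+0.000010=1.0000
k=8 src: inc=0.000010, refl=0.000010·0.200000=0.0000; V=0.999987+0.000010+0.000002=1.0000
k=9 load: inc=0.000002, refl=0.000002·0.200000=0.0000; V=0.999997+0.000002+0.000000=1.0000
k=10 src: inc=0.000000, refl=0.000000·0.200000=0.0000; V=0.999999+0.000000+0.000000=1.0000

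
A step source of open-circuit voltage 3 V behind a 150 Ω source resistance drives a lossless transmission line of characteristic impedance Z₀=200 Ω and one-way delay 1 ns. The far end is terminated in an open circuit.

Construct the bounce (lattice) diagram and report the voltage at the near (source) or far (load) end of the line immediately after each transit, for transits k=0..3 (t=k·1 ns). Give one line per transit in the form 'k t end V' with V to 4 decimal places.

0 0 source 1.7143
1 1 load 3.4286
2 2 source 3.1837
3 3 load 2.9388

Γ_L=1.000000, Γ_S=-0.142857; launch V₁=3·200/350=1.714286
k=0 src: V=1.7143
k=1 load: inc=1.714286, refl=1.714286·1.000000=1.7143; V=0.000000+1.714286+1.714286=3.4286
k=2 src: inc=1.714286, refl=1.714286·-0.142857=-0.2449; V=1.714286+1.714286+-0.244898=3.1837
k=3 load: inc=-0.244898, refl=-0.244898·1.000000=-0.2449; V=3.428571+-0.244898+-0.244898=2.9388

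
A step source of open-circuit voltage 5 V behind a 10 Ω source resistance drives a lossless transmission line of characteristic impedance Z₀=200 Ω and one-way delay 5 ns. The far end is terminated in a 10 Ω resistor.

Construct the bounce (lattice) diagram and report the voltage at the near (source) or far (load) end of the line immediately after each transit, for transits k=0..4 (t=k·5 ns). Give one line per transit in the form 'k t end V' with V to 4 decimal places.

0 0 source 4.7619
1 5 load 0.4535
2 10 source 4.3516
3 15 load 0.8248
4 20 source 4.0157

Γ_L=-0.904762, Γ_S=-0.904762; launch V₁=5·200/210=4.761905
k=0 src: V=4.7619
k=1 load: inc=4.761905, refl=4.761905·-0.904762=-4.3084; V=0.000000+4.761905+-4.308390=0.4535
k=2 src: inc=-4.308390, refl=-4.308390·-0.904762=3.8981; V=4.761905+-4.308390+3.898067=4.3516
k=3 load: inc=3.898067, refl=3.898067·-0.904762=-3.5268; V=0.453515+3.898067+-3.526823=0.8248
k=4 src: inc=-3.526823, refl=-3.526823·-0.904762=3.1909; V=4.351582+-3.526823+3.190935=4.0157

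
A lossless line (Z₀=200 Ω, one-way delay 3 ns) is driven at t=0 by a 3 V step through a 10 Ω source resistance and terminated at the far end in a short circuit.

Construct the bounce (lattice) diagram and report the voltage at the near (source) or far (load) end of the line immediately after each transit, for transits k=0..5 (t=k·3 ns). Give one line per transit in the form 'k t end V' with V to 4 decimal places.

Γ_L=-1.000000, Γ_S=-0.904762; launch V₁=3·200/210=2.857143
k=0 src: V=2.8571
k=1 load: inc=2.857143, refl=2.857143·-1.000000=-2.8571; V=0.000000+2.857143+-2.857143=0.0000
k=2 src: inc=-2.857143, refl=-2.857143·-0.904762=2.5850; V=2.857143+-2.857143+2.585034=2.5850
k=3 load: inc=2.585034, refl=2.585034·-1.000000=-2.5850; V=0.000000+2.585034+-2.585034=0.0000
k=4 src: inc=-2.585034, refl=-2.585034·-0.904762=2.3388; V=2.585034+-2.585034+2.338840=2.3388
k=5 load: inc=2.338840, refl=2.338840·-1.000000=-2.3388; V=0.000000+2.338840+-2.338840=0.0000

0 0 source 2.8571
1 3 load 0.0000
2 6 source 2.5850
3 9 load 0.0000
4 12 source 2.3388
5 15 load 0.0000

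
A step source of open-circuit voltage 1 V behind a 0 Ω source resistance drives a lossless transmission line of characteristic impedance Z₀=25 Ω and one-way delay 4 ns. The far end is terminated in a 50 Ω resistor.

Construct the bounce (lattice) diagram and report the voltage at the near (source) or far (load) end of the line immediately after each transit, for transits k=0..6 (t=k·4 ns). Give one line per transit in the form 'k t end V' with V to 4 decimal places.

Γ_L=0.333333, Γ_S=-1.000000; launch V₁=1·25/25=1.000000
k=0 src: V=1.0000
k=1 load: inc=1.000000, refl=1.000000·0.333333=0.3333; V=0.000000+1.000000+0.333333=1.3333
k=2 src: inc=0.333333, refl=0.333333·-1.000000=-0.3333; V=1.000000+0.333333+-0.333333=1.0000
k=3 load: inc=-0.333333, refl=-0.333333·0.333333=-0.1111; V=1.333333+-0.333333+-0.111111=0.8889
k=4 src: inc=-0.111111, refl=-0.111111·-1.000000=0.1111; V=1.000000+-0.111111+0.111111=1.0000
k=5 load: inc=0.111111, refl=0.111111·0.333333=0.0370; V=0.888889+0.111111+0.037037=1.0370
k=6 src: inc=0.037037, refl=0.037037·-1.000000=-0.0370; V=1.000000+0.037037+-0.037037=1.0000

0 0 source 1.0000
1 4 load 1.3333
2 8 source 1.0000
3 12 load 0.8889
4 16 source 1.0000
5 20 load 1.0370
6 24 source 1.0000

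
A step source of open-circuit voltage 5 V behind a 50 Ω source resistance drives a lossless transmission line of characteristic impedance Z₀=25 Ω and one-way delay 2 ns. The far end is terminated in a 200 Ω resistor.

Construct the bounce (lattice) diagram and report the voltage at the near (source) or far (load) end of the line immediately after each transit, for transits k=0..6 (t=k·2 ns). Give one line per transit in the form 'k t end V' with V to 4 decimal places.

0 0 source 1.6667
1 2 load 2.9630
2 4 source 3.3951
3 6 load 3.7311
4 8 source 3.8432
5 10 load 3.9303
6 12 source 3.9593

Γ_L=0.777778, Γ_S=0.333333; launch V₁=5·25/75=1.666667
k=0 src: V=1.6667
k=1 load: inc=1.666667, refl=1.666667·0.777778=1.2963; V=0.000000+1.666667+1.296296=2.9630
k=2 src: inc=1.296296, refl=1.296296·0.333333=0.4321; V=1.666667+1.296296+0.432099=3.3951
k=3 load: inc=0.432099, refl=0.432099·0.777778=0.3361; V=2.962963+0.432099+0.336077=3.7311
k=4 src: inc=0.336077, refl=0.336077·0.333333=0.1120; V=3.395062+0.336077+0.112026=3.8432
k=5 load: inc=0.112026, refl=0.112026·0.777778=0.0871; V=3.731139+0.112026+0.087131=3.9303
k=6 src: inc=0.087131, refl=0.087131·0.333333=0.0290; V=3.843164+0.087131+0.029044=3.9593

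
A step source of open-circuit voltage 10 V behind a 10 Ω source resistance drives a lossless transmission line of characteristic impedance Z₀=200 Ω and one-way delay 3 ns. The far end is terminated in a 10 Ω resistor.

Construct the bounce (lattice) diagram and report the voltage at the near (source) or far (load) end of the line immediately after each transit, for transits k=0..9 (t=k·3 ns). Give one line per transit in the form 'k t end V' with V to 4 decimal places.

0 0 source 9.5238
1 3 load 0.9070
2 6 source 8.7032
3 9 load 1.6495
4 12 source 8.0314
5 15 load 2.2573
6 18 source 7.4815
7 21 load 2.7549
8 24 source 7.0313
9 27 load 3.1621

Γ_L=-0.904762, Γ_S=-0.904762; launch V₁=10·200/210=9.523810
k=0 src: V=9.5238
k=1 load: inc=9.523810, refl=9.523810·-0.904762=-8.6168; V=0.000000+9.523810+-8.616780=0.9070
k=2 src: inc=-8.616780, refl=-8.616780·-0.904762=7.7961; V=9.523810+-8.616780+7.796134=8.7032
k=3 load: inc=7.796134, refl=7.796134·-0.904762=-7.0536; V=0.907029+7.796134+-7.053645=1.6495
k=4 src: inc=-7.053645, refl=-7.053645·-0.904762=6.3819; V=8.703164+-7.053645+6.381870=8.0314
k=5 load: inc=6.381870, refl=6.381870·-0.904762=-5.7741; V=1.649518+6.381870+-5.774072=2.2573
k=6 src: inc=-5.774072, refl=-5.774072·-0.904762=5.2242; V=8.031388+-5.774072+5.224161=7.4815
k=7 load: inc=5.224161, refl=5.224161·-0.904762=-4.7266; V=2.257316+5.224161+-4.726622=2.7549
k=8 src: inc=-4.726622, refl=-4.726622·-0.904762=4.2765; V=7.481476+-4.726622+4.276467=7.0313
k=9 load: inc=4.276467, refl=4.276467·-0.904762=-3.8692; V=2.754855+4.276467+-3.869185=3.1621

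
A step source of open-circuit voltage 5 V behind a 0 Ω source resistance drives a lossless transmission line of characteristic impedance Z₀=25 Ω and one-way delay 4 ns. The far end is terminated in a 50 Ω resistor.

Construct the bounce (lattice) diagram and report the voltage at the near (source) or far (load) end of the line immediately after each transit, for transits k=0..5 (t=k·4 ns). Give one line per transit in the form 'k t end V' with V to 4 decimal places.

Γ_L=0.333333, Γ_S=-1.000000; launch V₁=5·25/25=5.000000
k=0 src: V=5.0000
k=1 load: inc=5.000000, refl=5.000000·0.333333=1.6667; V=0.000000+5.000000+1.666667=6.6667
k=2 src: inc=1.666667, refl=1.666667·-1.000000=-1.6667; V=5.000000+1.666667+-1.666667=5.0000
k=3 load: inc=-1.666667, refl=-1.666667·0.333333=-0.5556; V=6.666667+-1.666667+-0.555556=4.4444
k=4 src: inc=-0.555556, refl=-0.555556·-1.000000=0.5556; V=5.000000+-0.555556+0.555556=5.0000
k=5 load: inc=0.555556, refl=0.555556·0.333333=0.1852; V=4.444444+0.555556+0.185185=5.1852

0 0 source 5.0000
1 4 load 6.6667
2 8 source 5.0000
3 12 load 4.4444
4 16 source 5.0000
5 20 load 5.1852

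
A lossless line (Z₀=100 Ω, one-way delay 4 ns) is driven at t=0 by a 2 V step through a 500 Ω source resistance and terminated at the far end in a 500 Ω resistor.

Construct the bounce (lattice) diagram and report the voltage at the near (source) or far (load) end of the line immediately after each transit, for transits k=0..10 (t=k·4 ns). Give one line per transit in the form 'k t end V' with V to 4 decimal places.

0 0 source 0.3333
1 4 load 0.5556
2 8 source 0.7037
3 12 load 0.8025
4 16 source 0.8683
5 20 load 0.9122
6 24 source 0.9415
7 28 load 0.9610
8 32 source 0.9740
9 36 load 0.9827
10 40 source 0.9884

Γ_L=0.666667, Γ_S=0.666667; launch V₁=2·100/600=0.333333
k=0 src: V=0.3333
k=1 load: inc=0.333333, refl=0.333333·0.666667=0.2222; V=0.000000+0.333333+0.222222=0.5556
k=2 src: inc=0.222222, refl=0.222222·0.666667=0.1481; V=0.333333+0.222222+0.148148=0.7037
k=3 load: inc=0.148148, refl=0.148148·0.666667=0.0988; V=0.555556+0.148148+0.098765=0.8025
k=4 src: inc=0.098765, refl=0.098765·0.666667=0.0658; V=0.703704+0.098765+0.065844=0.8683
k=5 load: inc=0.065844, refl=0.065844·0.666667=0.0439; V=0.802469+0.065844+0.043896=0.9122
k=6 src: inc=0.043896, refl=0.043896·0.666667=0.0293; V=0.868313+0.043896+0.029264=0.9415
k=7 load: inc=0.029264, refl=0.029264·0.666667=0.0195; V=0.912209+0.029264+0.019509=0.9610
k=8 src: inc=0.019509, refl=0.019509·0.666667=0.0130; V=0.941472+0.019509+0.013006=0.9740
k=9 load: inc=0.013006, refl=0.013006·0.666667=0.0087; V=0.960982+0.013006+0.008671=0.9827
k=10 src: inc=0.008671, refl=0.008671·0.666667=0.0058; V=0.973988+0.008671+0.005781=0.9884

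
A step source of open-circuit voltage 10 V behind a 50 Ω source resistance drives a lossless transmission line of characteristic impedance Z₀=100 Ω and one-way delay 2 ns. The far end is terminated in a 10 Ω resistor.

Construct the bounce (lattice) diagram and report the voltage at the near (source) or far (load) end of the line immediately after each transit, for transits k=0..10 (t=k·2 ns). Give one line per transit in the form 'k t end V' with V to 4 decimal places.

0 0 source 6.6667
1 2 load 1.2121
2 4 source 3.0303
3 6 load 1.5427
4 8 source 2.0386
5 10 load 1.6329
6 12 source 1.7681
7 14 load 1.6574
8 16 source 1.6943
9 18 load 1.6642
10 20 source 1.6742

Γ_L=-0.818182, Γ_S=-0.333333; launch V₁=10·100/150=6.666667
k=0 src: V=6.6667
k=1 load: inc=6.666667, refl=6.666667·-0.818182=-5.4545; V=0.000000+6.666667+-5.454545=1.2121
k=2 src: inc=-5.454545, refl=-5.454545·-0.333333=1.8182; V=6.666667+-5.454545+1.818182=3.0303
k=3 load: inc=1.818182, refl=1.818182·-0.818182=-1.4876; V=1.212121+1.818182+-1.487603=1.5427
k=4 src: inc=-1.487603, refl=-1.487603·-0.333333=0.4959; V=3.030303+-1.487603+0.495868=2.0386
k=5 load: inc=0.495868, refl=0.495868·-0.818182=-0.4057; V=1.542700+0.495868+-0.405710=1.6329
k=6 src: inc=-0.405710, refl=-0.405710·-0.333333=0.1352; V=2.038567+-0.405710+0.135237=1.7681
k=7 load: inc=0.135237, refl=0.135237·-0.818182=-0.1106; V=1.632858+0.135237+-0.110648=1.6574
k=8 src: inc=-0.110648, refl=-0.110648·-0.333333=0.0369; V=1.768094+-0.110648+0.036883=1.6943
k=9 load: inc=0.036883, refl=0.036883·-0.818182=-0.0302; V=1.657446+0.036883+-0.030177=1.6642
k=10 src: inc=-0.030177, refl=-0.030177·-0.333333=0.0101; V=1.694329+-0.030177+0.010059=1.6742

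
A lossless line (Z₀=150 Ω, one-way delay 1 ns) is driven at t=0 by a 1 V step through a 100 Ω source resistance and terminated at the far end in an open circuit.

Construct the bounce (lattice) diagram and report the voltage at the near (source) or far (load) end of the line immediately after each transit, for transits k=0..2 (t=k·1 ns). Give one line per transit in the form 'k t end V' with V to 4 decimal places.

Γ_L=1.000000, Γ_S=-0.200000; launch V₁=1·150/250=0.600000
k=0 src: V=0.6000
k=1 load: inc=0.600000, refl=0.600000·1.000000=0.6000; V=0.000000+0.600000+0.600000=1.2000
k=2 src: inc=0.600000, refl=0.600000·-0.200000=-0.1200; V=0.600000+0.600000+-0.120000=1.0800

0 0 source 0.6000
1 1 load 1.2000
2 2 source 1.0800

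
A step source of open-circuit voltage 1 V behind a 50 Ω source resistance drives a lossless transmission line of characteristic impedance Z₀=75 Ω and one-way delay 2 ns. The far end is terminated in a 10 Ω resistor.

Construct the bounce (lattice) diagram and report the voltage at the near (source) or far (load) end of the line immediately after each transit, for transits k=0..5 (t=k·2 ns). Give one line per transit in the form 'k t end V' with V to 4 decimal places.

0 0 source 0.6000
1 2 load 0.1412
2 4 source 0.2329
3 6 load 0.1628
4 8 source 0.1768
5 10 load 0.1661

Γ_L=-0.764706, Γ_S=-0.200000; launch V₁=1·75/125=0.600000
k=0 src: V=0.6000
k=1 load: inc=0.600000, refl=0.600000·-0.764706=-0.4588; V=0.000000+0.600000+-0.458824=0.1412
k=2 src: inc=-0.458824, refl=-0.458824·-0.200000=0.0918; V=0.600000+-0.458824+0.091765=0.2329
k=3 load: inc=0.091765, refl=0.091765·-0.764706=-0.0702; V=0.141176+0.091765+-0.070173=0.1628
k=4 src: inc=-0.070173, refl=-0.070173·-0.200000=0.0140; V=0.232941+-0.070173+0.014035=0.1768
k=5 load: inc=0.014035, refl=0.014035·-0.764706=-0.0107; V=0.162768+0.014035+-0.010732=0.1661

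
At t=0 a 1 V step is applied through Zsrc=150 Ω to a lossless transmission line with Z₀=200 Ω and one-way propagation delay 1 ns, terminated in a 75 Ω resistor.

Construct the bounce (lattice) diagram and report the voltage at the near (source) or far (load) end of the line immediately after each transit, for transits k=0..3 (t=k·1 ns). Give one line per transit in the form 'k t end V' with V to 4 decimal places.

Γ_L=-0.454545, Γ_S=-0.142857; launch V₁=1·200/350=0.571429
k=0 src: V=0.5714
k=1 load: inc=0.571429, refl=0.571429·-0.454545=-0.2597; V=0.000000+0.571429+-0.259740=0.3117
k=2 src: inc=-0.259740, refl=-0.259740·-0.142857=0.0371; V=0.571429+-0.259740+0.037106=0.3488
k=3 load: inc=0.037106, refl=0.037106·-0.454545=-0.0169; V=0.311688+0.037106+-0.016866=0.3319

0 0 source 0.5714
1 1 load 0.3117
2 2 source 0.3488
3 3 load 0.3319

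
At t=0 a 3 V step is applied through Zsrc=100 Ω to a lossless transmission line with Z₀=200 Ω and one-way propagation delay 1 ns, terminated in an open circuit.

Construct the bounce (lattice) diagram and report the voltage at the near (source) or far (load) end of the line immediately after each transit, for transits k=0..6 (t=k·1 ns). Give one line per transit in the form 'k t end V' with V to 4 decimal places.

Γ_L=1.000000, Γ_S=-0.333333; launch V₁=3·200/300=2.000000
k=0 src: V=2.0000
k=1 load: inc=2.000000, refl=2.000000·1.000000=2.0000; V=0.000000+2.000000+2.000000=4.0000
k=2 src: inc=2.000000, refl=2.000000·-0.333333=-0.6667; V=2.000000+2.000000+-0.666667=3.3333
k=3 load: inc=-0.666667, refl=-0.666667·1.000000=-0.6667; V=4.000000+-0.666667+-0.666667=2.6667
k=4 src: inc=-0.666667, refl=-0.666667·-0.333333=0.2222; V=3.333333+-0.666667+0.222222=2.8889
k=5 load: inc=0.222222, refl=0.222222·1.000000=0.2222; V=2.666667+0.222222+0.222222=3.1111
k=6 src: inc=0.222222, refl=0.222222·-0.333333=-0.0741; V=2.888889+0.222222+-0.074074=3.0370

0 0 source 2.0000
1 1 load 4.0000
2 2 source 3.3333
3 3 load 2.6667
4 4 source 2.8889
5 5 load 3.1111
6 6 source 3.0370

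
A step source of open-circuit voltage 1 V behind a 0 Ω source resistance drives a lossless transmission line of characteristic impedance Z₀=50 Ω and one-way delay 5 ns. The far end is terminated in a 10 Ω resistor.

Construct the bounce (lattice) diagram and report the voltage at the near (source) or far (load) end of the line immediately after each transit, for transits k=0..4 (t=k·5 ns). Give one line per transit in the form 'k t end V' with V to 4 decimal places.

0 0 source 1.0000
1 5 load 0.3333
2 10 source 1.0000
3 15 load 0.5556
4 20 source 1.0000

Γ_L=-0.666667, Γ_S=-1.000000; launch V₁=1·50/50=1.000000
k=0 src: V=1.0000
k=1 load: inc=1.000000, refl=1.000000·-0.666667=-0.6667; V=0.000000+1.000000+-0.666667=0.3333
k=2 src: inc=-0.666667, refl=-0.666667·-1.000000=0.6667; V=1.000000+-0.666667+0.666667=1.0000
k=3 load: inc=0.666667, refl=0.666667·-0.666667=-0.4444; V=0.333333+0.666667+-0.444444=0.5556
k=4 src: inc=-0.444444, refl=-0.444444·-1.000000=0.4444; V=1.000000+-0.444444+0.444444=1.0000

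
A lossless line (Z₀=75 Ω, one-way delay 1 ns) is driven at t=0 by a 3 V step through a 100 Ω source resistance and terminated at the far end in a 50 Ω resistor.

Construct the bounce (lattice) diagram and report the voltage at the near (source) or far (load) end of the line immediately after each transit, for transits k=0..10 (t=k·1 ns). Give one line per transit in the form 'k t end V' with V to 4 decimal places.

Γ_L=-0.200000, Γ_S=0.142857; launch V₁=3·75/175=1.285714
k=0 src: V=1.2857
k=1 load: inc=1.285714, refl=1.285714·-0.200000=-0.2571; V=0.000000+1.285714+-0.257143=1.0286
k=2 src: inc=-0.257143, refl=-0.257143·0.142857=-0.0367; V=1.285714+-0.257143+-0.036735=0.9918
k=3 load: inc=-0.036735, refl=-0.036735·-0.200000=0.0073; V=1.028571+-0.036735+0.007347=0.9992
k=4 src: inc=0.007347, refl=0.007347·0.142857=0.0010; V=0.991837+0.007347+0.001050=1.0002
k=5 load: inc=0.001050, refl=0.001050·-0.200000=-0.0002; V=0.999184+0.001050+-0.000210=1.0000
k=6 src: inc=-0.000210, refl=-0.000210·0.142857=-0.0000; V=1.000233+-0.000210+-0.000030=1.0000
k=7 load: inc=-0.000030, refl=-0.000030·-0.200000=0.0000; V=1.000023+-0.000030+0.000006=1.0000
k=8 src: inc=0.000006, refl=0.000006·0.142857=0.0000; V=0.999993+0.000006+0.000001=1.0000
k=9 load: inc=0.000001, refl=0.000001·-0.200000=-0.0000; V=0.999999+0.000001+-0.000000=1.0000
k=10 src: inc=-0.000000, refl=-0.000000·0.142857=-0.0000; V=1.000000+-0.000000+-0.000000=1.0000

0 0 source 1.2857
1 1 load 1.0286
2 2 source 0.9918
3 3 load 0.9992
4 4 source 1.0002
5 5 load 1.0000
6 6 source 1.0000
7 7 load 1.0000
8 8 source 1.0000
9 9 load 1.0000
10 10 source 1.0000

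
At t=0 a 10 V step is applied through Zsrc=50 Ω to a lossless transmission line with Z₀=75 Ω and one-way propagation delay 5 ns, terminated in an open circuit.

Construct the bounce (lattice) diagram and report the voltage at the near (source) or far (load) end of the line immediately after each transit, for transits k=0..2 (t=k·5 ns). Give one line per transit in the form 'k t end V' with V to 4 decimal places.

0 0 source 6.0000
1 5 load 12.0000
2 10 source 10.8000

Γ_L=1.000000, Γ_S=-0.200000; launch V₁=10·75/125=6.000000
k=0 src: V=6.0000
k=1 load: inc=6.000000, refl=6.000000·1.000000=6.0000; V=0.000000+6.000000+6.000000=12.0000
k=2 src: inc=6.000000, refl=6.000000·-0.200000=-1.2000; V=6.000000+6.000000+-1.200000=10.8000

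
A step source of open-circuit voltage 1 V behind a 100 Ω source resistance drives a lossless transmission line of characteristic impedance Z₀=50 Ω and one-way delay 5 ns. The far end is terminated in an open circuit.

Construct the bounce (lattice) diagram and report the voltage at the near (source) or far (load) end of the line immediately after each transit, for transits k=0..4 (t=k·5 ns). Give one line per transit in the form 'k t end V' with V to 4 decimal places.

Γ_L=1.000000, Γ_S=0.333333; launch V₁=1·50/150=0.333333
k=0 src: V=0.3333
k=1 load: inc=0.333333, refl=0.333333·1.000000=0.3333; V=0.000000+0.333333+0.333333=0.6667
k=2 src: inc=0.333333, refl=0.333333·0.333333=0.1111; V=0.333333+0.333333+0.111111=0.7778
k=3 load: inc=0.111111, refl=0.111111·1.000000=0.1111; V=0.666667+0.111111+0.111111=0.8889
k=4 src: inc=0.111111, refl=0.111111·0.333333=0.0370; V=0.777778+0.111111+0.037037=0.9259

0 0 source 0.3333
1 5 load 0.6667
2 10 source 0.7778
3 15 load 0.8889
4 20 source 0.9259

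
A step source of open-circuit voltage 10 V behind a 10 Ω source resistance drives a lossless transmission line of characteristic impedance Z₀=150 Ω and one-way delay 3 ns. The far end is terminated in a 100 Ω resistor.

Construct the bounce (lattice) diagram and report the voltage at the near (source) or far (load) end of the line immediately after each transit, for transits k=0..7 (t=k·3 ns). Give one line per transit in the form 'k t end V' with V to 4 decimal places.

0 0 source 9.3750
1 3 load 7.5000
2 6 source 9.1406
3 9 load 8.8125
4 12 source 9.0996
5 15 load 9.0422
6 18 source 9.0924
7 21 load 9.0824

Γ_L=-0.200000, Γ_S=-0.875000; launch V₁=10·150/160=9.375000
k=0 src: V=9.3750
k=1 load: inc=9.375000, refl=9.375000·-0.200000=-1.8750; V=0.000000+9.375000+-1.875000=7.5000
k=2 src: inc=-1.875000, refl=-1.875000·-0.875000=1.6406; V=9.375000+-1.875000+1.640625=9.1406
k=3 load: inc=1.640625, refl=1.640625·-0.200000=-0.3281; V=7.500000+1.640625+-0.328125=8.8125
k=4 src: inc=-0.328125, refl=-0.328125·-0.875000=0.2871; V=9.140625+-0.328125+0.287109=9.0996
k=5 load: inc=0.287109, refl=0.287109·-0.200000=-0.0574; V=8.812500+0.287109+-0.057422=9.0422
k=6 src: inc=-0.057422, refl=-0.057422·-0.875000=0.0502; V=9.099609+-0.057422+0.050244=9.0924
k=7 load: inc=0.050244, refl=0.050244·-0.200000=-0.0100; V=9.042188+0.050244+-0.010049=9.0824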